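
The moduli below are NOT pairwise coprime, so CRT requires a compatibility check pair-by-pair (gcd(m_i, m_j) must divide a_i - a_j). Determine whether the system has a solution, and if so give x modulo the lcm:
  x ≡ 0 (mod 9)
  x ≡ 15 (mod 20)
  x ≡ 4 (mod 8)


Moduli 9, 20, 8 are not pairwise coprime, so CRT works modulo lcm(m_i) when all pairwise compatibility conditions hold.
Pairwise compatibility: gcd(m_i, m_j) must divide a_i - a_j for every pair.
Merge one congruence at a time:
  Start: x ≡ 0 (mod 9).
  Combine with x ≡ 15 (mod 20): gcd(9, 20) = 1; 15 - 0 = 15, which IS divisible by 1, so compatible.
    Write x = 0 + 9·t and substitute into x ≡ 15 (mod 20): 9·t ≡ 15 − 0 = 15 (mod 20).
    The inverse of 9 mod 20 is 9 (since 9·9 = 81 = 4·20 + 1), so t ≡ 9·15 = 135 ≡ 15 (mod 20).
    Then x = 0 + 9·15 = 135, valid modulo lcm(9, 20) = 180: x ≡ 135 (mod 180).
  Combine with x ≡ 4 (mod 8): gcd(180, 8) = 4, and 4 - 135 = -131 is NOT divisible by 4.
    ⇒ system is inconsistent (no integer solution).

No solution (the system is inconsistent).


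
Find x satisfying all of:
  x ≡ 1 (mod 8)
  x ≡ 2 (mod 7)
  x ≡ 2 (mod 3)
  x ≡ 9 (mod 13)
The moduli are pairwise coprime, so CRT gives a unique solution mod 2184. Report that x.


Product of moduli M = 8 · 7 · 3 · 13 = 2184.
Merge one congruence at a time:
  Start: x ≡ 1 (mod 8).
  Combine with x ≡ 2 (mod 7); new modulus lcm = 56.
    Write x = 1 + 8·t and substitute into x ≡ 2 (mod 7): 8·t ≡ 2 − 1 = 1 (mod 7).
    Reduce coefficients mod 7: 1·t ≡ 1 (mod 7).
    So t ≡ 1 (mod 7).
    Then x = 1 + 8·1 = 9, valid modulo lcm(8, 7) = 56: x ≡ 9 (mod 56).
  Combine with x ≡ 2 (mod 3); new modulus lcm = 168.
    Write x = 9 + 56·t and substitute into x ≡ 2 (mod 3): 56·t ≡ 2 − 9 = -7 (mod 3).
    Reduce coefficients mod 3: 2·t ≡ 2 (mod 3).
    The inverse of 2 mod 3 is 2 (since 2·2 = 4 = 1·3 + 1), so t ≡ 2·2 = 4 ≡ 1 (mod 3).
    Then x = 9 + 56·1 = 65, valid modulo lcm(56, 3) = 168: x ≡ 65 (mod 168).
  Combine with x ≡ 9 (mod 13); new modulus lcm = 2184.
    Write x = 65 + 168·t and substitute into x ≡ 9 (mod 13): 168·t ≡ 9 − 65 = -56 (mod 13).
    Reduce coefficients mod 13: 12·t ≡ 9 (mod 13).
    The inverse of 12 mod 13 is 12 (since 12·12 = 144 = 11·13 + 1), so t ≡ 12·9 = 108 ≡ 4 (mod 13).
    Then x = 65 + 168·4 = 737, valid modulo lcm(168, 13) = 2184: x ≡ 737 (mod 2184).
Verify against each original: 737 mod 8 = 1, 737 mod 7 = 2, 737 mod 3 = 2, 737 mod 13 = 9.

x ≡ 737 (mod 2184).


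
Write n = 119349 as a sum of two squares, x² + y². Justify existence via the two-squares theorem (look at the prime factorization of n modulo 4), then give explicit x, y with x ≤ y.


Step 1: Factor n = 119349 = 3^2 · 89 · 149.
Step 2: Check the mod-4 condition on each prime factor: 3 ≡ 3 (mod 4), exponent 2 (must be even); 89 ≡ 1 (mod 4), exponent 1; 149 ≡ 1 (mod 4), exponent 1.
All primes ≡ 3 (mod 4) appear to even exponent (or don't appear), so by the two-squares theorem n IS expressible as a sum of two squares.
Step 3: Build a representation. Group n = k² · m with k = 3 and m = 89 · 149 = 13261 (a product of primes ≡ 1 (mod 4)); a representation of m scales to one of n via (k·x)² + (k·y)² = k²(x² + y²). Each prime p ≡ 1 (mod 4) is itself a sum of two squares; find a² by testing p − a² for a perfect square:
  89: 89 − 1² = 88, 89 − 2² = 85, 89 − 3² = 80, 89 − 4² = 73, 89 − 5² = 64 = 8² ⇒ 89 = 5² + 8².
  149: 149 − 1² = 148, 149 − 2² = 145, 149 − 3² = 140, 149 − 4² = 133, 149 − 5² = 124, 149 − 6² = 113, 149 − 7² = 100 = 10² ⇒ 149 = 7² + 10².
  Combine using the Brahmagupta–Fibonacci identity (a² + b²)(c² + d²) = (ac − bd)² + (ad + bc)² = (ac + bd)² + (ad − bc)²:
  89 · 149 = 13261: from (5² + 8²)(7² + 10²), take (5·7 − 8·10, 5·10 + 8·7) = (35 − 80, 50 + 56) = (-45, 106); dropping signs (only squares matter) gives (45, 106); check 45² + 106² = 2025 + 11236 = 13261 ✓.
  Scale by k = 3: (3·45, 3·106) = (135, 318).
Step 4: Order so x ≤ y and verify: 135² + 318² = 18225 + 101124 = 119349 = n. ✓

n = 119349 = 135² + 318² (one valid representation with x ≤ y).


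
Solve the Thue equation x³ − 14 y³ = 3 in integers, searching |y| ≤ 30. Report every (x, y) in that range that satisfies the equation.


The equation is x³ - 14y³ = 3. For fixed y, x³ = 14·y³ + 3, so a solution requires the RHS to be a perfect cube.
Strategy: iterate y from -30 to 30, compute RHS = 14·y³ + 3, and check whether it is a (positive or negative) perfect cube.
Check small values of y:
  y = 0: RHS = 3 is not a perfect cube.
  y = 1: RHS = 17 is not a perfect cube.
  y = -1: RHS = -11 is not a perfect cube.
  y = 2: RHS = 115 is not a perfect cube.
  y = -2: RHS = -109 is not a perfect cube.
  y = 3: RHS = 381 is not a perfect cube.
  y = -3: RHS = -375 is not a perfect cube.
Continuing the search up to |y| = 30 finds no solutions either.
No (x, y) in the scanned range satisfies the equation.

No integer solutions with |y| ≤ 30.


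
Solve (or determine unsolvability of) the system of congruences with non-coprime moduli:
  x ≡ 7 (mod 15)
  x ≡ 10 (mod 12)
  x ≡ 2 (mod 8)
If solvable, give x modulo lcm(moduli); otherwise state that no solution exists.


Moduli 15, 12, 8 are not pairwise coprime, so CRT works modulo lcm(m_i) when all pairwise compatibility conditions hold.
Pairwise compatibility: gcd(m_i, m_j) must divide a_i - a_j for every pair.
Merge one congruence at a time:
  Start: x ≡ 7 (mod 15).
  Combine with x ≡ 10 (mod 12): gcd(15, 12) = 3; 10 - 7 = 3, which IS divisible by 3, so compatible.
    Write x = 7 + 15·t and substitute into x ≡ 10 (mod 12): 15·t ≡ 10 − 7 = 3 (mod 12).
    Divide the congruence (and modulus) by g = 3: 5·t ≡ 1 (mod 4).
    Reduce coefficients mod 4: 1·t ≡ 1 (mod 4).
    So t ≡ 1 (mod 4).
    Then x = 7 + 15·1 = 22, valid modulo lcm(15, 12) = 60: x ≡ 22 (mod 60).
  Combine with x ≡ 2 (mod 8): gcd(60, 8) = 4; 2 - 22 = -20, which IS divisible by 4, so compatible.
    Write x = 22 + 60·t and substitute into x ≡ 2 (mod 8): 60·t ≡ 2 − 22 = -20 (mod 8).
    Divide the congruence (and modulus) by g = 4: 15·t ≡ -5 (mod 2).
    Reduce coefficients mod 2: 1·t ≡ 1 (mod 2).
    So t ≡ 1 (mod 2).
    Then x = 22 + 60·1 = 82, valid modulo lcm(60, 8) = 120: x ≡ 82 (mod 120).
Verify: 82 mod 15 = 7, 82 mod 12 = 10, 82 mod 8 = 2.

x ≡ 82 (mod 120).


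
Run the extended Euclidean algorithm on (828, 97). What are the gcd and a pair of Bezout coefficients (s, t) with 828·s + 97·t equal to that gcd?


Euclidean algorithm on (828, 97) — divide until remainder is 0:
  828 = 8 · 97 + 52
  97 = 1 · 52 + 45
  52 = 1 · 45 + 7
  45 = 6 · 7 + 3
  7 = 2 · 3 + 1
  3 = 3 · 1 + 0
gcd(828, 97) = 1.
Track Bezout coefficients alongside the remainders: start with r₀ = 828 = a·1 + b·0 (s = 1, t = 0) and r₁ = 97 = a·0 + b·1 (s = 0, t = 1); each new remainder r_{k+1} = r_{k-1} − q_k·r_k inherits s_{k+1} = s_{k-1} − q_k·s_k, t_{k+1} = t_{k-1} − q_k·t_k, so r_k = a·s_k + b·t_k at every step:
  q = 8: r = 52, s = 1 − 8·0 = 1, t = 0 − 8·1 = -8  (check: 828·1 + 97·(-8) = 52)
  q = 1: r = 45, s = 0 − 1·1 = -1, t = 1 − 1·(-8) = 9  (check: 828·(-1) + 97·9 = 45)
  q = 1: r = 7, s = 1 − 1·(-1) = 2, t = -8 − 1·9 = -17  (check: 828·2 + 97·(-17) = 7)
  q = 6: r = 3, s = -1 − 6·2 = -13, t = 9 − 6·(-17) = 111  (check: 828·(-13) + 97·111 = 3)
  q = 2: r = 1, s = 2 − 2·(-13) = 28, t = -17 − 2·111 = -239  (check: 828·28 + 97·(-239) = 1)
The row with r = 1 (the gcd) gives the Bezout coefficients s = 28, t = -239.
Result: 828 · (28) + 97 · (-239) = 1.

gcd(828, 97) = 1; s = 28, t = -239 (check: 828·28 + 97·(-239) = 1).


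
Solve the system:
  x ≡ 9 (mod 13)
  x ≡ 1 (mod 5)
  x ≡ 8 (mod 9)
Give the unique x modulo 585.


Moduli 13, 5, 9 are pairwise coprime; by CRT there is a unique solution modulo M = 13 · 5 · 9 = 585.
Solve pairwise, accumulating the modulus:
  Start with x ≡ 9 (mod 13).
  Combine with x ≡ 1 (mod 5): since gcd(13, 5) = 1, we get a unique residue mod 65.
    Write x = 9 + 13·t and substitute into x ≡ 1 (mod 5): 13·t ≡ 1 − 9 = -8 (mod 5).
    Reduce coefficients mod 5: 3·t ≡ 2 (mod 5).
    The inverse of 3 mod 5 is 2 (since 3·2 = 6 = 1·5 + 1), so t ≡ 2·2 = 4 ≡ 4 (mod 5).
    Then x = 9 + 13·4 = 61, valid modulo lcm(13, 5) = 65: x ≡ 61 (mod 65).
  Combine with x ≡ 8 (mod 9): since gcd(65, 9) = 1, we get a unique residue mod 585.
    Write x = 61 + 65·t and substitute into x ≡ 8 (mod 9): 65·t ≡ 8 − 61 = -53 (mod 9).
    Reduce coefficients mod 9: 2·t ≡ 1 (mod 9).
    The inverse of 2 mod 9 is 5 (since 2·5 = 10 = 1·9 + 1), so t ≡ 5·1 = 5 ≡ 5 (mod 9).
    Then x = 61 + 65·5 = 386, valid modulo lcm(65, 9) = 585: x ≡ 386 (mod 585).
Verify: 386 mod 13 = 9 ✓, 386 mod 5 = 1 ✓, 386 mod 9 = 8 ✓.

x ≡ 386 (mod 585).


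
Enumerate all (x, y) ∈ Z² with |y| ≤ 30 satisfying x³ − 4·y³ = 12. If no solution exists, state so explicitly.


The equation is x³ - 4y³ = 12. For fixed y, x³ = 4·y³ + 12, so a solution requires the RHS to be a perfect cube.
Strategy: iterate y from -30 to 30, compute RHS = 4·y³ + 12, and check whether it is a (positive or negative) perfect cube.
Check small values of y:
  y = 0: RHS = 12 is not a perfect cube.
  y = 1: RHS = 16 is not a perfect cube.
  y = -1: RHS = 8 = (2)³ ⇒ x = 2 works.
  y = 2: RHS = 44 is not a perfect cube.
  y = -2: RHS = -20 is not a perfect cube.
  y = 3: RHS = 120 is not a perfect cube.
  y = -3: RHS = -96 is not a perfect cube.
Continuing, at y = 5: RHS = 512 = (8)³ ⇒ x = 8 works.
Searching the remaining y in |y| ≤ 30 finds no further solutions.
Collected solutions: (2, -1), (8, 5).

Solutions (with |y| ≤ 30): (2, -1), (8, 5).


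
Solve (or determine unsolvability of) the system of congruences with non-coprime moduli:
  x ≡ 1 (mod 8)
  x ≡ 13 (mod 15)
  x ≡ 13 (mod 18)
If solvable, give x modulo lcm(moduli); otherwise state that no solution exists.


Moduli 8, 15, 18 are not pairwise coprime, so CRT works modulo lcm(m_i) when all pairwise compatibility conditions hold.
Pairwise compatibility: gcd(m_i, m_j) must divide a_i - a_j for every pair.
Merge one congruence at a time:
  Start: x ≡ 1 (mod 8).
  Combine with x ≡ 13 (mod 15): gcd(8, 15) = 1; 13 - 1 = 12, which IS divisible by 1, so compatible.
    Write x = 1 + 8·t and substitute into x ≡ 13 (mod 15): 8·t ≡ 13 − 1 = 12 (mod 15).
    The inverse of 8 mod 15 is 2 (since 8·2 = 16 = 1·15 + 1), so t ≡ 2·12 = 24 ≡ 9 (mod 15).
    Then x = 1 + 8·9 = 73, valid modulo lcm(8, 15) = 120: x ≡ 73 (mod 120).
  Combine with x ≡ 13 (mod 18): gcd(120, 18) = 6; 13 - 73 = -60, which IS divisible by 6, so compatible.
    Write x = 73 + 120·t and substitute into x ≡ 13 (mod 18): 120·t ≡ 13 − 73 = -60 (mod 18).
    Divide the congruence (and modulus) by g = 6: 20·t ≡ -10 (mod 3).
    Reduce coefficients mod 3: 2·t ≡ 2 (mod 3).
    The inverse of 2 mod 3 is 2 (since 2·2 = 4 = 1·3 + 1), so t ≡ 2·2 = 4 ≡ 1 (mod 3).
    Then x = 73 + 120·1 = 193, valid modulo lcm(120, 18) = 360: x ≡ 193 (mod 360).
Verify: 193 mod 8 = 1, 193 mod 15 = 13, 193 mod 18 = 13.

x ≡ 193 (mod 360).


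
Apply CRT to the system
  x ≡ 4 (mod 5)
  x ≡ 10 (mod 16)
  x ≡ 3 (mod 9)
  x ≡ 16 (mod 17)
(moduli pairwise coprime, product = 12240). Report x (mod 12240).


Product of moduli M = 5 · 16 · 9 · 17 = 12240.
Merge one congruence at a time:
  Start: x ≡ 4 (mod 5).
  Combine with x ≡ 10 (mod 16); new modulus lcm = 80.
    Write x = 4 + 5·t and substitute into x ≡ 10 (mod 16): 5·t ≡ 10 − 4 = 6 (mod 16).
    The inverse of 5 mod 16 is 13 (since 5·13 = 65 = 4·16 + 1), so t ≡ 13·6 = 78 ≡ 14 (mod 16).
    Then x = 4 + 5·14 = 74, valid modulo lcm(5, 16) = 80: x ≡ 74 (mod 80).
  Combine with x ≡ 3 (mod 9); new modulus lcm = 720.
    Write x = 74 + 80·t and substitute into x ≡ 3 (mod 9): 80·t ≡ 3 − 74 = -71 (mod 9).
    Reduce coefficients mod 9: 8·t ≡ 1 (mod 9).
    The inverse of 8 mod 9 is 8 (since 8·8 = 64 = 7·9 + 1), so t ≡ 8·1 = 8 ≡ 8 (mod 9).
    Then x = 74 + 80·8 = 714, valid modulo lcm(80, 9) = 720: x ≡ 714 (mod 720).
  Combine with x ≡ 16 (mod 17); new modulus lcm = 12240.
    Write x = 714 + 720·t and substitute into x ≡ 16 (mod 17): 720·t ≡ 16 − 714 = -698 (mod 17).
    Reduce coefficients mod 17: 6·t ≡ 16 (mod 17).
    The inverse of 6 mod 17 is 3 (since 6·3 = 18 = 1·17 + 1), so t ≡ 3·16 = 48 ≡ 14 (mod 17).
    Then x = 714 + 720·14 = 10794, valid modulo lcm(720, 17) = 12240: x ≡ 10794 (mod 12240).
Verify against each original: 10794 mod 5 = 4, 10794 mod 16 = 10, 10794 mod 9 = 3, 10794 mod 17 = 16.

x ≡ 10794 (mod 12240).


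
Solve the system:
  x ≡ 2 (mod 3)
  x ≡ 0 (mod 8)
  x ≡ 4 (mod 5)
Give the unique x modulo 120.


Moduli 3, 8, 5 are pairwise coprime; by CRT there is a unique solution modulo M = 3 · 8 · 5 = 120.
Solve pairwise, accumulating the modulus:
  Start with x ≡ 2 (mod 3).
  Combine with x ≡ 0 (mod 8): since gcd(3, 8) = 1, we get a unique residue mod 24.
    Write x = 2 + 3·t and substitute into x ≡ 0 (mod 8): 3·t ≡ 0 − 2 = -2 (mod 8).
    Reduce coefficients mod 8: 3·t ≡ 6 (mod 8).
    The inverse of 3 mod 8 is 3 (since 3·3 = 9 = 1·8 + 1), so t ≡ 3·6 = 18 ≡ 2 (mod 8).
    Then x = 2 + 3·2 = 8, valid modulo lcm(3, 8) = 24: x ≡ 8 (mod 24).
  Combine with x ≡ 4 (mod 5): since gcd(24, 5) = 1, we get a unique residue mod 120.
    Write x = 8 + 24·t and substitute into x ≡ 4 (mod 5): 24·t ≡ 4 − 8 = -4 (mod 5).
    Reduce coefficients mod 5: 4·t ≡ 1 (mod 5).
    The inverse of 4 mod 5 is 4 (since 4·4 = 16 = 3·5 + 1), so t ≡ 4·1 = 4 ≡ 4 (mod 5).
    Then x = 8 + 24·4 = 104, valid modulo lcm(24, 5) = 120: x ≡ 104 (mod 120).
Verify: 104 mod 3 = 2 ✓, 104 mod 8 = 0 ✓, 104 mod 5 = 4 ✓.

x ≡ 104 (mod 120).


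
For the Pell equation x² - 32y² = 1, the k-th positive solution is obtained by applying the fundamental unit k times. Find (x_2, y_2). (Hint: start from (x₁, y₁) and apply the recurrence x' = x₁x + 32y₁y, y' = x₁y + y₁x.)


Step 1: Find the fundamental solution (x₁, y₁) of x² - 32y² = 1.
  Expand √32 as a continued fraction. a₀ = ⌊√32⌋ = 5; iterate m_{k+1} = d_k·a_k − m_k, d_{k+1} = (32 − m_{k+1}²)/d_k, a_{k+1} = ⌊(a₀ + m_{k+1})/d_{k+1}⌋ (starting m₀ = 0, d₀ = 1), with convergents p_k = a_k·p_{k-1} + p_{k-2}, q_k = a_k·q_{k-1} + q_{k-2} (p₋₁ = 1, q₋₁ = 0):
  k = 0: a₀ = 5; p₀/q₀ = 5/1; p₀² − 32·q₀² = 25 − 32 = -7.
  k = 1: m = 5, d = 7, a = ⌊(5 + 5)/7⌋ = 1; p/q = (1·5 + 1)/(1·1 + 0) = 6/1; p² − 32·q² = 36 − 32 = 4.
  k = 2: m = 2, d = 4, a = ⌊(5 + 2)/4⌋ = 1; p/q = (1·6 + 5)/(1·1 + 1) = 11/2; p² − 32·q² = 121 − 128 = -7.
  k = 3: m = 2, d = 7, a = ⌊(5 + 2)/7⌋ = 1; p/q = (1·11 + 6)/(1·2 + 1) = 17/3; p² − 32·q² = 289 − 288 = 1.
  The first convergent with p² − 32·q² = 1 gives the fundamental solution (x₁, y₁) = (17, 3).
Step 2: Apply the recurrence (x_{n+1}, y_{n+1}) = (x₁x_n + 32y₁y_n, x₁y_n + y₁x_n) repeatedly.
  From (x_1, y_1) = (17, 3): x_2 = 17·17 + 32·3·3 = 577; y_2 = 17·3 + 3·17 = 102.
Step 3: Verify x_2² - 32·y_2² = 332929 - 332928 = 1 (should be 1). ✓

(x_1, y_1) = (17, 3); (x_2, y_2) = (577, 102).


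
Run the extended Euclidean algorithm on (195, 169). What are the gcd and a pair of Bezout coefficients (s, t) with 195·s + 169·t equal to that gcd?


Euclidean algorithm on (195, 169) — divide until remainder is 0:
  195 = 1 · 169 + 26
  169 = 6 · 26 + 13
  26 = 2 · 13 + 0
gcd(195, 169) = 13.
Track Bezout coefficients alongside the remainders: start with r₀ = 195 = a·1 + b·0 (s = 1, t = 0) and r₁ = 169 = a·0 + b·1 (s = 0, t = 1); each new remainder r_{k+1} = r_{k-1} − q_k·r_k inherits s_{k+1} = s_{k-1} − q_k·s_k, t_{k+1} = t_{k-1} − q_k·t_k, so r_k = a·s_k + b·t_k at every step:
  q = 1: r = 26, s = 1 − 1·0 = 1, t = 0 − 1·1 = -1  (check: 195·1 + 169·(-1) = 26)
  q = 6: r = 13, s = 0 − 6·1 = -6, t = 1 − 6·(-1) = 7  (check: 195·(-6) + 169·7 = 13)
The row with r = 13 (the gcd) gives the Bezout coefficients s = -6, t = 7.
Result: 195 · (-6) + 169 · (7) = 13.

gcd(195, 169) = 13; s = -6, t = 7 (check: 195·(-6) + 169·7 = 13).


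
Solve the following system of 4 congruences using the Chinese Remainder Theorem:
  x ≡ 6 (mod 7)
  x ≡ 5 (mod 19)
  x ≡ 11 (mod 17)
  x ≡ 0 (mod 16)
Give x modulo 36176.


Product of moduli M = 7 · 19 · 17 · 16 = 36176.
Merge one congruence at a time:
  Start: x ≡ 6 (mod 7).
  Combine with x ≡ 5 (mod 19); new modulus lcm = 133.
    Write x = 6 + 7·t and substitute into x ≡ 5 (mod 19): 7·t ≡ 5 − 6 = -1 (mod 19).
    Reduce coefficients mod 19: 7·t ≡ 18 (mod 19).
    The inverse of 7 mod 19 is 11 (since 7·11 = 77 = 4·19 + 1), so t ≡ 11·18 = 198 ≡ 8 (mod 19).
    Then x = 6 + 7·8 = 62, valid modulo lcm(7, 19) = 133: x ≡ 62 (mod 133).
  Combine with x ≡ 11 (mod 17); new modulus lcm = 2261.
    Write x = 62 + 133·t and substitute into x ≡ 11 (mod 17): 133·t ≡ 11 − 62 = -51 (mod 17).
    Reduce coefficients mod 17: 14·t ≡ 0 (mod 17).
    The inverse of 14 mod 17 is 11 (since 14·11 = 154 = 9·17 + 1), so t ≡ 11·0 = 0 ≡ 0 (mod 17).
    Then x = 62 + 133·0 = 62, valid modulo lcm(133, 17) = 2261: x ≡ 62 (mod 2261).
  Combine with x ≡ 0 (mod 16); new modulus lcm = 36176.
    Write x = 62 + 2261·t and substitute into x ≡ 0 (mod 16): 2261·t ≡ 0 − 62 = -62 (mod 16).
    Reduce coefficients mod 16: 5·t ≡ 2 (mod 16).
    The inverse of 5 mod 16 is 13 (since 5·13 = 65 = 4·16 + 1), so t ≡ 13·2 = 26 ≡ 10 (mod 16).
    Then x = 62 + 2261·10 = 22672, valid modulo lcm(2261, 16) = 36176: x ≡ 22672 (mod 36176).
Verify against each original: 22672 mod 7 = 6, 22672 mod 19 = 5, 22672 mod 17 = 11, 22672 mod 16 = 0.

x ≡ 22672 (mod 36176).


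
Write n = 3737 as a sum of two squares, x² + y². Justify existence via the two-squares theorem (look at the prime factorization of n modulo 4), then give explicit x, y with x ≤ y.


Step 1: Factor n = 3737 = 37 · 101.
Step 2: Check the mod-4 condition on each prime factor: 37 ≡ 1 (mod 4), exponent 1; 101 ≡ 1 (mod 4), exponent 1.
All primes ≡ 3 (mod 4) appear to even exponent (or don't appear), so by the two-squares theorem n IS expressible as a sum of two squares.
Step 3: Build a representation. Here n = 37 · 101 is a product of primes ≡ 1 (mod 4). Each prime p ≡ 1 (mod 4) is itself a sum of two squares; find a² by testing p − a² for a perfect square:
  37: 37 − 1² = 36 = 6² ⇒ 37 = 1² + 6².
  101: 101 − 1² = 100 = 10² ⇒ 101 = 1² + 10².
  Combine using the Brahmagupta–Fibonacci identity (a² + b²)(c² + d²) = (ac − bd)² + (ad + bc)² = (ac + bd)² + (ad − bc)²:
  37 · 101 = 3737: from (1² + 6²)(1² + 10²), take (1·1 − 6·10, 1·10 + 6·1) = (1 − 60, 10 + 6) = (-59, 16); dropping signs (only squares matter) gives (59, 16); check 59² + 16² = 3481 + 256 = 3737 ✓.
Step 4: Order so x ≤ y and verify: 16² + 59² = 256 + 3481 = 3737 = n. ✓

n = 3737 = 16² + 59² (one valid representation with x ≤ y).


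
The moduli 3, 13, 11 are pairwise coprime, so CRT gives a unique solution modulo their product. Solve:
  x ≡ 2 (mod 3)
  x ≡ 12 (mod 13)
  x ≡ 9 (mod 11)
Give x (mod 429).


Moduli 3, 13, 11 are pairwise coprime; by CRT there is a unique solution modulo M = 3 · 13 · 11 = 429.
Solve pairwise, accumulating the modulus:
  Start with x ≡ 2 (mod 3).
  Combine with x ≡ 12 (mod 13): since gcd(3, 13) = 1, we get a unique residue mod 39.
    Write x = 2 + 3·t and substitute into x ≡ 12 (mod 13): 3·t ≡ 12 − 2 = 10 (mod 13).
    The inverse of 3 mod 13 is 9 (since 3·9 = 27 = 2·13 + 1), so t ≡ 9·10 = 90 ≡ 12 (mod 13).
    Then x = 2 + 3·12 = 38, valid modulo lcm(3, 13) = 39: x ≡ 38 (mod 39).
  Combine with x ≡ 9 (mod 11): since gcd(39, 11) = 1, we get a unique residue mod 429.
    Write x = 38 + 39·t and substitute into x ≡ 9 (mod 11): 39·t ≡ 9 − 38 = -29 (mod 11).
    Reduce coefficients mod 11: 6·t ≡ 4 (mod 11).
    The inverse of 6 mod 11 is 2 (since 6·2 = 12 = 1·11 + 1), so t ≡ 2·4 = 8 ≡ 8 (mod 11).
    Then x = 38 + 39·8 = 350, valid modulo lcm(39, 11) = 429: x ≡ 350 (mod 429).
Verify: 350 mod 3 = 2 ✓, 350 mod 13 = 12 ✓, 350 mod 11 = 9 ✓.

x ≡ 350 (mod 429).


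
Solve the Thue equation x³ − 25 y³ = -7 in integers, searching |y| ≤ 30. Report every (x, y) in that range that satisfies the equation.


The equation is x³ - 25y³ = -7. For fixed y, x³ = 25·y³ − 7, so a solution requires the RHS to be a perfect cube.
Strategy: iterate y from -30 to 30, compute RHS = 25·y³ − 7, and check whether it is a (positive or negative) perfect cube.
Check small values of y:
  y = 0: RHS = -7 is not a perfect cube.
  y = 1: RHS = 18 is not a perfect cube.
  y = -1: RHS = -32 is not a perfect cube.
  y = 2: RHS = 193 is not a perfect cube.
  y = -2: RHS = -207 is not a perfect cube.
  y = 3: RHS = 668 is not a perfect cube.
  y = -3: RHS = -682 is not a perfect cube.
Continuing the search up to |y| = 30 finds no solutions either.
No (x, y) in the scanned range satisfies the equation.

No integer solutions with |y| ≤ 30.


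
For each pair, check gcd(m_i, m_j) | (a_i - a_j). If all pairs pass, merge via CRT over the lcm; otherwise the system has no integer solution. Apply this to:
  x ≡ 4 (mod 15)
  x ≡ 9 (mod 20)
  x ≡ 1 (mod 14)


Moduli 15, 20, 14 are not pairwise coprime, so CRT works modulo lcm(m_i) when all pairwise compatibility conditions hold.
Pairwise compatibility: gcd(m_i, m_j) must divide a_i - a_j for every pair.
Merge one congruence at a time:
  Start: x ≡ 4 (mod 15).
  Combine with x ≡ 9 (mod 20): gcd(15, 20) = 5; 9 - 4 = 5, which IS divisible by 5, so compatible.
    Write x = 4 + 15·t and substitute into x ≡ 9 (mod 20): 15·t ≡ 9 − 4 = 5 (mod 20).
    Divide the congruence (and modulus) by g = 5: 3·t ≡ 1 (mod 4).
    The inverse of 3 mod 4 is 3 (since 3·3 = 9 = 2·4 + 1), so t ≡ 3·1 = 3 ≡ 3 (mod 4).
    Then x = 4 + 15·3 = 49, valid modulo lcm(15, 20) = 60: x ≡ 49 (mod 60).
  Combine with x ≡ 1 (mod 14): gcd(60, 14) = 2; 1 - 49 = -48, which IS divisible by 2, so compatible.
    Write x = 49 + 60·t and substitute into x ≡ 1 (mod 14): 60·t ≡ 1 − 49 = -48 (mod 14).
    Divide the congruence (and modulus) by g = 2: 30·t ≡ -24 (mod 7).
    Reduce coefficients mod 7: 2·t ≡ 4 (mod 7).
    The inverse of 2 mod 7 is 4 (since 2·4 = 8 = 1·7 + 1), so t ≡ 4·4 = 16 ≡ 2 (mod 7).
    Then x = 49 + 60·2 = 169, valid modulo lcm(60, 14) = 420: x ≡ 169 (mod 420).
Verify: 169 mod 15 = 4, 169 mod 20 = 9, 169 mod 14 = 1.

x ≡ 169 (mod 420).


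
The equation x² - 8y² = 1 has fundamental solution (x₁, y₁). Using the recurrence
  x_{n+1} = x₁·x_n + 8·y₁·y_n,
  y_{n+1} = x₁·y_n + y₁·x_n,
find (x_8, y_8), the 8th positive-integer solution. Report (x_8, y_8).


Step 1: Find the fundamental solution (x₁, y₁) of x² - 8y² = 1.
  Expand √8 as a continued fraction. a₀ = ⌊√8⌋ = 2; iterate m_{k+1} = d_k·a_k − m_k, d_{k+1} = (8 − m_{k+1}²)/d_k, a_{k+1} = ⌊(a₀ + m_{k+1})/d_{k+1}⌋ (starting m₀ = 0, d₀ = 1), with convergents p_k = a_k·p_{k-1} + p_{k-2}, q_k = a_k·q_{k-1} + q_{k-2} (p₋₁ = 1, q₋₁ = 0):
  k = 0: a₀ = 2; p₀/q₀ = 2/1; p₀² − 8·q₀² = 4 − 8 = -4.
  k = 1: m = 2, d = 4, a = ⌊(2 + 2)/4⌋ = 1; p/q = (1·2 + 1)/(1·1 + 0) = 3/1; p² − 8·q² = 9 − 8 = 1.
  The first convergent with p² − 8·q² = 1 gives the fundamental solution (x₁, y₁) = (3, 1).
Step 2: Apply the recurrence (x_{n+1}, y_{n+1}) = (x₁x_n + 8y₁y_n, x₁y_n + y₁x_n) repeatedly.
  From (x_1, y_1) = (3, 1): x_2 = 3·3 + 8·1·1 = 17; y_2 = 3·1 + 1·3 = 6.
  From (x_2, y_2) = (17, 6): x_3 = 3·17 + 8·1·6 = 99; y_3 = 3·6 + 1·17 = 35.
  From (x_3, y_3) = (99, 35): x_4 = 3·99 + 8·1·35 = 577; y_4 = 3·35 + 1·99 = 204.
  From (x_4, y_4) = (577, 204): x_5 = 3·577 + 8·1·204 = 3363; y_5 = 3·204 + 1·577 = 1189.
  From (x_5, y_5) = (3363, 1189): x_6 = 3·3363 + 8·1·1189 = 19601; y_6 = 3·1189 + 1·3363 = 6930.
  From (x_6, y_6) = (19601, 6930): x_7 = 3·19601 + 8·1·6930 = 114243; y_7 = 3·6930 + 1·19601 = 40391.
  From (x_7, y_7) = (114243, 40391): x_8 = 3·114243 + 8·1·40391 = 665857; y_8 = 3·40391 + 1·114243 = 235416.
Step 3: Verify x_8² - 8·y_8² = 443365544449 - 443365544448 = 1 (should be 1). ✓

(x_1, y_1) = (3, 1); (x_8, y_8) = (665857, 235416).


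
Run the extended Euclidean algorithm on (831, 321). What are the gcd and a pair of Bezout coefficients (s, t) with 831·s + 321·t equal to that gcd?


Euclidean algorithm on (831, 321) — divide until remainder is 0:
  831 = 2 · 321 + 189
  321 = 1 · 189 + 132
  189 = 1 · 132 + 57
  132 = 2 · 57 + 18
  57 = 3 · 18 + 3
  18 = 6 · 3 + 0
gcd(831, 321) = 3.
Track Bezout coefficients alongside the remainders: start with r₀ = 831 = a·1 + b·0 (s = 1, t = 0) and r₁ = 321 = a·0 + b·1 (s = 0, t = 1); each new remainder r_{k+1} = r_{k-1} − q_k·r_k inherits s_{k+1} = s_{k-1} − q_k·s_k, t_{k+1} = t_{k-1} − q_k·t_k, so r_k = a·s_k + b·t_k at every step:
  q = 2: r = 189, s = 1 − 2·0 = 1, t = 0 − 2·1 = -2  (check: 831·1 + 321·(-2) = 189)
  q = 1: r = 132, s = 0 − 1·1 = -1, t = 1 − 1·(-2) = 3  (check: 831·(-1) + 321·3 = 132)
  q = 1: r = 57, s = 1 − 1·(-1) = 2, t = -2 − 1·3 = -5  (check: 831·2 + 321·(-5) = 57)
  q = 2: r = 18, s = -1 − 2·2 = -5, t = 3 − 2·(-5) = 13  (check: 831·(-5) + 321·13 = 18)
  q = 3: r = 3, s = 2 − 3·(-5) = 17, t = -5 − 3·13 = -44  (check: 831·17 + 321·(-44) = 3)
The row with r = 3 (the gcd) gives the Bezout coefficients s = 17, t = -44.
Result: 831 · (17) + 321 · (-44) = 3.

gcd(831, 321) = 3; s = 17, t = -44 (check: 831·17 + 321·(-44) = 3).


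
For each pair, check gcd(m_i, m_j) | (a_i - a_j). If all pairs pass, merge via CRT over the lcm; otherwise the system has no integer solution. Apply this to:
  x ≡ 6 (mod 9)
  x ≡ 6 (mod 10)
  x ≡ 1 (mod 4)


Moduli 9, 10, 4 are not pairwise coprime, so CRT works modulo lcm(m_i) when all pairwise compatibility conditions hold.
Pairwise compatibility: gcd(m_i, m_j) must divide a_i - a_j for every pair.
Merge one congruence at a time:
  Start: x ≡ 6 (mod 9).
  Combine with x ≡ 6 (mod 10): gcd(9, 10) = 1; 6 - 6 = 0, which IS divisible by 1, so compatible.
    Write x = 6 + 9·t and substitute into x ≡ 6 (mod 10): 9·t ≡ 6 − 6 = 0 (mod 10).
    The inverse of 9 mod 10 is 9 (since 9·9 = 81 = 8·10 + 1), so t ≡ 9·0 = 0 ≡ 0 (mod 10).
    Then x = 6 + 9·0 = 6, valid modulo lcm(9, 10) = 90: x ≡ 6 (mod 90).
  Combine with x ≡ 1 (mod 4): gcd(90, 4) = 2, and 1 - 6 = -5 is NOT divisible by 2.
    ⇒ system is inconsistent (no integer solution).

No solution (the system is inconsistent).


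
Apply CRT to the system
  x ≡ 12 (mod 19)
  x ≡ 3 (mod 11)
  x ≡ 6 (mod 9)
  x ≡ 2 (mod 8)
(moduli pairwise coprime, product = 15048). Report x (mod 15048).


Product of moduli M = 19 · 11 · 9 · 8 = 15048.
Merge one congruence at a time:
  Start: x ≡ 12 (mod 19).
  Combine with x ≡ 3 (mod 11); new modulus lcm = 209.
    Write x = 12 + 19·t and substitute into x ≡ 3 (mod 11): 19·t ≡ 3 − 12 = -9 (mod 11).
    Reduce coefficients mod 11: 8·t ≡ 2 (mod 11).
    The inverse of 8 mod 11 is 7 (since 8·7 = 56 = 5·11 + 1), so t ≡ 7·2 = 14 ≡ 3 (mod 11).
    Then x = 12 + 19·3 = 69, valid modulo lcm(19, 11) = 209: x ≡ 69 (mod 209).
  Combine with x ≡ 6 (mod 9); new modulus lcm = 1881.
    Write x = 69 + 209·t and substitute into x ≡ 6 (mod 9): 209·t ≡ 6 − 69 = -63 (mod 9).
    Reduce coefficients mod 9: 2·t ≡ 0 (mod 9).
    The inverse of 2 mod 9 is 5 (since 2·5 = 10 = 1·9 + 1), so t ≡ 5·0 = 0 ≡ 0 (mod 9).
    Then x = 69 + 209·0 = 69, valid modulo lcm(209, 9) = 1881: x ≡ 69 (mod 1881).
  Combine with x ≡ 2 (mod 8); new modulus lcm = 15048.
    Write x = 69 + 1881·t and substitute into x ≡ 2 (mod 8): 1881·t ≡ 2 − 69 = -67 (mod 8).
    Reduce coefficients mod 8: 1·t ≡ 5 (mod 8).
    So t ≡ 5 (mod 8).
    Then x = 69 + 1881·5 = 9474, valid modulo lcm(1881, 8) = 15048: x ≡ 9474 (mod 15048).
Verify against each original: 9474 mod 19 = 12, 9474 mod 11 = 3, 9474 mod 9 = 6, 9474 mod 8 = 2.

x ≡ 9474 (mod 15048).


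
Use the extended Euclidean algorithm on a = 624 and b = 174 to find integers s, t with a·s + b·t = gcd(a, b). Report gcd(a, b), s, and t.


Euclidean algorithm on (624, 174) — divide until remainder is 0:
  624 = 3 · 174 + 102
  174 = 1 · 102 + 72
  102 = 1 · 72 + 30
  72 = 2 · 30 + 12
  30 = 2 · 12 + 6
  12 = 2 · 6 + 0
gcd(624, 174) = 6.
Track Bezout coefficients alongside the remainders: start with r₀ = 624 = a·1 + b·0 (s = 1, t = 0) and r₁ = 174 = a·0 + b·1 (s = 0, t = 1); each new remainder r_{k+1} = r_{k-1} − q_k·r_k inherits s_{k+1} = s_{k-1} − q_k·s_k, t_{k+1} = t_{k-1} − q_k·t_k, so r_k = a·s_k + b·t_k at every step:
  q = 3: r = 102, s = 1 − 3·0 = 1, t = 0 − 3·1 = -3  (check: 624·1 + 174·(-3) = 102)
  q = 1: r = 72, s = 0 − 1·1 = -1, t = 1 − 1·(-3) = 4  (check: 624·(-1) + 174·4 = 72)
  q = 1: r = 30, s = 1 − 1·(-1) = 2, t = -3 − 1·4 = -7  (check: 624·2 + 174·(-7) = 30)
  q = 2: r = 12, s = -1 − 2·2 = -5, t = 4 − 2·(-7) = 18  (check: 624·(-5) + 174·18 = 12)
  q = 2: r = 6, s = 2 − 2·(-5) = 12, t = -7 − 2·18 = -43  (check: 624·12 + 174·(-43) = 6)
The row with r = 6 (the gcd) gives the Bezout coefficients s = 12, t = -43.
Result: 624 · (12) + 174 · (-43) = 6.

gcd(624, 174) = 6; s = 12, t = -43 (check: 624·12 + 174·(-43) = 6).


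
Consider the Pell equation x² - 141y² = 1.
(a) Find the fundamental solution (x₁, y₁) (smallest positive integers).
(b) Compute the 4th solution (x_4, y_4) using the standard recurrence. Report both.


Step 1: Find the fundamental solution (x₁, y₁) of x² - 141y² = 1.
  Expand √141 as a continued fraction. a₀ = ⌊√141⌋ = 11; iterate m_{k+1} = d_k·a_k − m_k, d_{k+1} = (141 − m_{k+1}²)/d_k, a_{k+1} = ⌊(a₀ + m_{k+1})/d_{k+1}⌋ (starting m₀ = 0, d₀ = 1), with convergents p_k = a_k·p_{k-1} + p_{k-2}, q_k = a_k·q_{k-1} + q_{k-2} (p₋₁ = 1, q₋₁ = 0):
  k = 0: a₀ = 11; p₀/q₀ = 11/1; p₀² − 141·q₀² = 121 − 141 = -20.
  k = 1: m = 11, d = 20, a = ⌊(11 + 11)/20⌋ = 1; p/q = (1·11 + 1)/(1·1 + 0) = 12/1; p² − 141·q² = 144 − 141 = 3.
  k = 2: m = 9, d = 3, a = ⌊(11 + 9)/3⌋ = 6; p/q = (6·12 + 11)/(6·1 + 1) = 83/7; p² − 141·q² = 6889 − 6909 = -20.
  k = 3: m = 9, d = 20, a = ⌊(11 + 9)/20⌋ = 1; p/q = (1·83 + 12)/(1·7 + 1) = 95/8; p² − 141·q² = 9025 − 9024 = 1.
  The first convergent with p² − 141·q² = 1 gives the fundamental solution (x₁, y₁) = (95, 8).
Step 2: Apply the recurrence (x_{n+1}, y_{n+1}) = (x₁x_n + 141y₁y_n, x₁y_n + y₁x_n) repeatedly.
  From (x_1, y_1) = (95, 8): x_2 = 95·95 + 141·8·8 = 18049; y_2 = 95·8 + 8·95 = 1520.
  From (x_2, y_2) = (18049, 1520): x_3 = 95·18049 + 141·8·1520 = 3429215; y_3 = 95·1520 + 8·18049 = 288792.
  From (x_3, y_3) = (3429215, 288792): x_4 = 95·3429215 + 141·8·288792 = 651532801; y_4 = 95·288792 + 8·3429215 = 54868960.
Step 3: Verify x_4² - 141·y_4² = 424494990778905601 - 424494990778905600 = 1 (should be 1). ✓

(x_1, y_1) = (95, 8); (x_4, y_4) = (651532801, 54868960).


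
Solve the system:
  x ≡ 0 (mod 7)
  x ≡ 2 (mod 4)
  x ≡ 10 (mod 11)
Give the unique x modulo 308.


Moduli 7, 4, 11 are pairwise coprime; by CRT there is a unique solution modulo M = 7 · 4 · 11 = 308.
Solve pairwise, accumulating the modulus:
  Start with x ≡ 0 (mod 7).
  Combine with x ≡ 2 (mod 4): since gcd(7, 4) = 1, we get a unique residue mod 28.
    Write x = 0 + 7·t and substitute into x ≡ 2 (mod 4): 7·t ≡ 2 − 0 = 2 (mod 4).
    Reduce coefficients mod 4: 3·t ≡ 2 (mod 4).
    The inverse of 3 mod 4 is 3 (since 3·3 = 9 = 2·4 + 1), so t ≡ 3·2 = 6 ≡ 2 (mod 4).
    Then x = 0 + 7·2 = 14, valid modulo lcm(7, 4) = 28: x ≡ 14 (mod 28).
  Combine with x ≡ 10 (mod 11): since gcd(28, 11) = 1, we get a unique residue mod 308.
    Write x = 14 + 28·t and substitute into x ≡ 10 (mod 11): 28·t ≡ 10 − 14 = -4 (mod 11).
    Reduce coefficients mod 11: 6·t ≡ 7 (mod 11).
    The inverse of 6 mod 11 is 2 (since 6·2 = 12 = 1·11 + 1), so t ≡ 2·7 = 14 ≡ 3 (mod 11).
    Then x = 14 + 28·3 = 98, valid modulo lcm(28, 11) = 308: x ≡ 98 (mod 308).
Verify: 98 mod 7 = 0 ✓, 98 mod 4 = 2 ✓, 98 mod 11 = 10 ✓.

x ≡ 98 (mod 308).


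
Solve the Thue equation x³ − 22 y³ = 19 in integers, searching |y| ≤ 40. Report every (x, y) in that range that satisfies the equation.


The equation is x³ - 22y³ = 19. For fixed y, x³ = 22·y³ + 19, so a solution requires the RHS to be a perfect cube.
Strategy: iterate y from -40 to 40, compute RHS = 22·y³ + 19, and check whether it is a (positive or negative) perfect cube.
Check small values of y:
  y = 0: RHS = 19 is not a perfect cube.
  y = 1: RHS = 41 is not a perfect cube.
  y = -1: RHS = -3 is not a perfect cube.
  y = 2: RHS = 195 is not a perfect cube.
  y = -2: RHS = -157 is not a perfect cube.
  y = 3: RHS = 613 is not a perfect cube.
  y = -3: RHS = -575 is not a perfect cube.
Continuing the search up to |y| = 40 finds no solutions either.
No (x, y) in the scanned range satisfies the equation.

No integer solutions with |y| ≤ 40.


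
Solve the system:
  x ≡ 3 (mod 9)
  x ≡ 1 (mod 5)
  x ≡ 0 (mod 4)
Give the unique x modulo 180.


Moduli 9, 5, 4 are pairwise coprime; by CRT there is a unique solution modulo M = 9 · 5 · 4 = 180.
Solve pairwise, accumulating the modulus:
  Start with x ≡ 3 (mod 9).
  Combine with x ≡ 1 (mod 5): since gcd(9, 5) = 1, we get a unique residue mod 45.
    Write x = 3 + 9·t and substitute into x ≡ 1 (mod 5): 9·t ≡ 1 − 3 = -2 (mod 5).
    Reduce coefficients mod 5: 4·t ≡ 3 (mod 5).
    The inverse of 4 mod 5 is 4 (since 4·4 = 16 = 3·5 + 1), so t ≡ 4·3 = 12 ≡ 2 (mod 5).
    Then x = 3 + 9·2 = 21, valid modulo lcm(9, 5) = 45: x ≡ 21 (mod 45).
  Combine with x ≡ 0 (mod 4): since gcd(45, 4) = 1, we get a unique residue mod 180.
    Write x = 21 + 45·t and substitute into x ≡ 0 (mod 4): 45·t ≡ 0 − 21 = -21 (mod 4).
    Reduce coefficients mod 4: 1·t ≡ 3 (mod 4).
    So t ≡ 3 (mod 4).
    Then x = 21 + 45·3 = 156, valid modulo lcm(45, 4) = 180: x ≡ 156 (mod 180).
Verify: 156 mod 9 = 3 ✓, 156 mod 5 = 1 ✓, 156 mod 4 = 0 ✓.

x ≡ 156 (mod 180).


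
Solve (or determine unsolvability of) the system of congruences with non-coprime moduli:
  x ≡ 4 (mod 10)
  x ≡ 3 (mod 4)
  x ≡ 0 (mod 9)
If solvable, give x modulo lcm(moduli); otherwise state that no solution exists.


Moduli 10, 4, 9 are not pairwise coprime, so CRT works modulo lcm(m_i) when all pairwise compatibility conditions hold.
Pairwise compatibility: gcd(m_i, m_j) must divide a_i - a_j for every pair.
Merge one congruence at a time:
  Start: x ≡ 4 (mod 10).
  Combine with x ≡ 3 (mod 4): gcd(10, 4) = 2, and 3 - 4 = -1 is NOT divisible by 2.
    ⇒ system is inconsistent (no integer solution).

No solution (the system is inconsistent).


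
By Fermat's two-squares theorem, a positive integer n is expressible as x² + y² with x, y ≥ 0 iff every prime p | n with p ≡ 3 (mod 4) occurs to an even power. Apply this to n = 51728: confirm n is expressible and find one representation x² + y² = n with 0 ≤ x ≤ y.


Step 1: Factor n = 51728 = 2^4 · 53 · 61.
Step 2: Check the mod-4 condition on each prime factor: 2 = 2 (special); 53 ≡ 1 (mod 4), exponent 1; 61 ≡ 1 (mod 4), exponent 1.
All primes ≡ 3 (mod 4) appear to even exponent (or don't appear), so by the two-squares theorem n IS expressible as a sum of two squares.
Step 3: Build a representation. Group n = k² · m with k = 4 and m = 53 · 61 = 3233 (a product of primes ≡ 1 (mod 4)); a representation of m scales to one of n via (k·x)² + (k·y)² = k²(x² + y²). Each prime p ≡ 1 (mod 4) is itself a sum of two squares; find a² by testing p − a² for a perfect square:
  53: 53 − 1² = 52, 53 − 2² = 49 = 7² ⇒ 53 = 2² + 7².
  61: 61 − 1² = 60, 61 − 2² = 57, 61 − 3² = 52, 61 − 4² = 45, 61 − 5² = 36 = 6² ⇒ 61 = 5² + 6².
  Combine using the Brahmagupta–Fibonacci identity (a² + b²)(c² + d²) = (ac − bd)² + (ad + bc)² = (ac + bd)² + (ad − bc)²:
  53 · 61 = 3233: from (2² + 7²)(5² + 6²), take (2·5 − 7·6, 2·6 + 7·5) = (10 − 42, 12 + 35) = (-32, 47); dropping signs (only squares matter) gives (32, 47); check 32² + 47² = 1024 + 2209 = 3233 ✓.
  Scale by k = 4: (4·32, 4·47) = (128, 188).
Step 4: Order so x ≤ y and verify: 128² + 188² = 16384 + 35344 = 51728 = n. ✓

n = 51728 = 128² + 188² (one valid representation with x ≤ y).


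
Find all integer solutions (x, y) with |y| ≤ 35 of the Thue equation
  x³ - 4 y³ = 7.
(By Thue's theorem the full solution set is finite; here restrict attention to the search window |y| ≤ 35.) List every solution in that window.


The equation is x³ - 4y³ = 7. For fixed y, x³ = 4·y³ + 7, so a solution requires the RHS to be a perfect cube.
Strategy: iterate y from -35 to 35, compute RHS = 4·y³ + 7, and check whether it is a (positive or negative) perfect cube.
Check small values of y:
  y = 0: RHS = 7 is not a perfect cube.
  y = 1: RHS = 11 is not a perfect cube.
  y = -1: RHS = 3 is not a perfect cube.
  y = 2: RHS = 39 is not a perfect cube.
  y = -2: RHS = -25 is not a perfect cube.
  y = 3: RHS = 115 is not a perfect cube.
  y = -3: RHS = -101 is not a perfect cube.
Continuing the search up to |y| = 35 finds no solutions either.
No (x, y) in the scanned range satisfies the equation.

No integer solutions with |y| ≤ 35.


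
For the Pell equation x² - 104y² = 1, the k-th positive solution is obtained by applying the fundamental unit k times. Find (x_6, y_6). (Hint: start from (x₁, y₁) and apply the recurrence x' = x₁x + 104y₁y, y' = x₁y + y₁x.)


Step 1: Find the fundamental solution (x₁, y₁) of x² - 104y² = 1.
  Expand √104 as a continued fraction. a₀ = ⌊√104⌋ = 10; iterate m_{k+1} = d_k·a_k − m_k, d_{k+1} = (104 − m_{k+1}²)/d_k, a_{k+1} = ⌊(a₀ + m_{k+1})/d_{k+1}⌋ (starting m₀ = 0, d₀ = 1), with convergents p_k = a_k·p_{k-1} + p_{k-2}, q_k = a_k·q_{k-1} + q_{k-2} (p₋₁ = 1, q₋₁ = 0):
  k = 0: a₀ = 10; p₀/q₀ = 10/1; p₀² − 104·q₀² = 100 − 104 = -4.
  k = 1: m = 10, d = 4, a = ⌊(10 + 10)/4⌋ = 5; p/q = (5·10 + 1)/(5·1 + 0) = 51/5; p² − 104·q² = 2601 − 2600 = 1.
  The first convergent with p² − 104·q² = 1 gives the fundamental solution (x₁, y₁) = (51, 5).
Step 2: Apply the recurrence (x_{n+1}, y_{n+1}) = (x₁x_n + 104y₁y_n, x₁y_n + y₁x_n) repeatedly.
  From (x_1, y_1) = (51, 5): x_2 = 51·51 + 104·5·5 = 5201; y_2 = 51·5 + 5·51 = 510.
  From (x_2, y_2) = (5201, 510): x_3 = 51·5201 + 104·5·510 = 530451; y_3 = 51·510 + 5·5201 = 52015.
  From (x_3, y_3) = (530451, 52015): x_4 = 51·530451 + 104·5·52015 = 54100801; y_4 = 51·52015 + 5·530451 = 5305020.
  From (x_4, y_4) = (54100801, 5305020): x_5 = 51·54100801 + 104·5·5305020 = 5517751251; y_5 = 51·5305020 + 5·54100801 = 541060025.
  From (x_5, y_5) = (5517751251, 541060025): x_6 = 51·5517751251 + 104·5·541060025 = 562756526801; y_6 = 51·541060025 + 5·5517751251 = 55182817530.
Step 3: Verify x_6² - 104·y_6² = 316694908457124631293601 - 316694908457124631293600 = 1 (should be 1). ✓

(x_1, y_1) = (51, 5); (x_6, y_6) = (562756526801, 55182817530).


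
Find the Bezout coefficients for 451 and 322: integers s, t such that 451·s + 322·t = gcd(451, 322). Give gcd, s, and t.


Euclidean algorithm on (451, 322) — divide until remainder is 0:
  451 = 1 · 322 + 129
  322 = 2 · 129 + 64
  129 = 2 · 64 + 1
  64 = 64 · 1 + 0
gcd(451, 322) = 1.
Track Bezout coefficients alongside the remainders: start with r₀ = 451 = a·1 + b·0 (s = 1, t = 0) and r₁ = 322 = a·0 + b·1 (s = 0, t = 1); each new remainder r_{k+1} = r_{k-1} − q_k·r_k inherits s_{k+1} = s_{k-1} − q_k·s_k, t_{k+1} = t_{k-1} − q_k·t_k, so r_k = a·s_k + b·t_k at every step:
  q = 1: r = 129, s = 1 − 1·0 = 1, t = 0 − 1·1 = -1  (check: 451·1 + 322·(-1) = 129)
  q = 2: r = 64, s = 0 − 2·1 = -2, t = 1 − 2·(-1) = 3  (check: 451·(-2) + 322·3 = 64)
  q = 2: r = 1, s = 1 − 2·(-2) = 5, t = -1 − 2·3 = -7  (check: 451·5 + 322·(-7) = 1)
The row with r = 1 (the gcd) gives the Bezout coefficients s = 5, t = -7.
Result: 451 · (5) + 322 · (-7) = 1.

gcd(451, 322) = 1; s = 5, t = -7 (check: 451·5 + 322·(-7) = 1).
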